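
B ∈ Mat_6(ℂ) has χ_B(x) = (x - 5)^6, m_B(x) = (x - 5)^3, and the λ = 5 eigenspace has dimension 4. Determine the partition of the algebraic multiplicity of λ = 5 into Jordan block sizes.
Block sizes for λ = 5: [3, 1, 1, 1]

Step 1 — from the characteristic polynomial, algebraic multiplicity of λ = 5 is 6. From dim ker(B − (5)·I) = 4, there are exactly 4 Jordan blocks for λ = 5.
Step 2 — from the minimal polynomial, the factor (x − 5)^3 tells us the largest block for λ = 5 has size 3.
Step 3 — with total size 6, 4 blocks, and largest block 3, the block sizes (in nonincreasing order) are [3, 1, 1, 1].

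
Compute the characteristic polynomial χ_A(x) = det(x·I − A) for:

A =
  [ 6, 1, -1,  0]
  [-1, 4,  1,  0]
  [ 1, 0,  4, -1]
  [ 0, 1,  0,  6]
x^4 - 20*x^3 + 150*x^2 - 500*x + 625

Expanding det(x·I − A) (e.g. by cofactor expansion or by noting that A is similar to its Jordan form J, which has the same characteristic polynomial as A) gives
  χ_A(x) = x^4 - 20*x^3 + 150*x^2 - 500*x + 625
which factors as (x - 5)^4. The eigenvalues (with algebraic multiplicities) are λ = 5 with multiplicity 4.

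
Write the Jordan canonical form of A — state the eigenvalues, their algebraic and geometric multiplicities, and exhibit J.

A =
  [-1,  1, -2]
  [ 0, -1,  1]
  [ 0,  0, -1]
J_3(-1)

The characteristic polynomial is
  det(x·I − A) = x^3 + 3*x^2 + 3*x + 1 = (x + 1)^3

Eigenvalues and multiplicities (the geometric multiplicity of λ is n − rank(A − λI), which equals the number of Jordan blocks for λ):
  λ = -1: algebraic multiplicity = 3, geometric multiplicity = 1

Determining the block sizes for each eigenvalue:
  λ = -1: one block (gm = 1), so the single block has size am = 3 → block sizes [3]

Assembling the blocks gives a Jordan form
J =
  [-1,  1,  0]
  [ 0, -1,  1]
  [ 0,  0, -1]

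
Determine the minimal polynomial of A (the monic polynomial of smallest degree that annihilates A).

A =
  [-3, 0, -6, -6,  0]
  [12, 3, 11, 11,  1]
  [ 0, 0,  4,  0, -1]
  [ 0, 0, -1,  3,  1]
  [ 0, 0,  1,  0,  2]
x^4 - 6*x^3 + 54*x - 81

The characteristic polynomial is χ_A(x) = (x - 3)^4*(x + 3), so the eigenvalues are known. The minimal polynomial is
  m_A(x) = Π_λ (x − λ)^{k_λ}
where k_λ is the size of the *largest* Jordan block for λ (equivalently, the smallest k with (A − λI)^k v = 0 for every generalised eigenvector v of λ).

  λ = -3: largest Jordan block has size 1, contributing (x + 3)
  λ = 3: largest Jordan block has size 3, contributing (x − 3)^3

So m_A(x) = (x - 3)^3*(x + 3) = x^4 - 6*x^3 + 54*x - 81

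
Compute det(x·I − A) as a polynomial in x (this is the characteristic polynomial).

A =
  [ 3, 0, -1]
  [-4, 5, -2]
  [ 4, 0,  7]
x^3 - 15*x^2 + 75*x - 125

Expanding det(x·I − A) (e.g. by cofactor expansion or by noting that A is similar to its Jordan form J, which has the same characteristic polynomial as A) gives
  χ_A(x) = x^3 - 15*x^2 + 75*x - 125
which factors as (x - 5)^3. The eigenvalues (with algebraic multiplicities) are λ = 5 with multiplicity 3.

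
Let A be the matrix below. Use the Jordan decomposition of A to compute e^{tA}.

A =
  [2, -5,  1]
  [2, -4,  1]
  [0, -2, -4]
e^{tA} =
  [3*t^2*exp(-2*t) + 4*t*exp(-2*t) + exp(-2*t), -6*t^2*exp(-2*t) - 5*t*exp(-2*t), -3*t^2*exp(-2*t)/2 + t*exp(-2*t)]
  [2*t^2*exp(-2*t) + 2*t*exp(-2*t), -4*t^2*exp(-2*t) - 2*t*exp(-2*t) + exp(-2*t), -t^2*exp(-2*t) + t*exp(-2*t)]
  [-2*t^2*exp(-2*t), 4*t^2*exp(-2*t) - 2*t*exp(-2*t), t^2*exp(-2*t) - 2*t*exp(-2*t) + exp(-2*t)]

Strategy: write A = P · J · P⁻¹ where J is a Jordan canonical form, so e^{tA} = P · e^{tJ} · P⁻¹, and e^{tJ} can be computed block-by-block.

A has Jordan form
J =
  [-2,  1,  0]
  [ 0, -2,  1]
  [ 0,  0, -2]
(up to reordering of blocks).

Per-block formulas:
  For a 3×3 Jordan block J_3(-2): exp(t · J_3(-2)) = e^(-2t)·(I + t·N + (t^2/2)·N^2), where N is the 3×3 nilpotent shift.

After assembling e^{tJ} and conjugating by P, we get:

e^{tA} =
  [3*t^2*exp(-2*t) + 4*t*exp(-2*t) + exp(-2*t), -6*t^2*exp(-2*t) - 5*t*exp(-2*t), -3*t^2*exp(-2*t)/2 + t*exp(-2*t)]
  [2*t^2*exp(-2*t) + 2*t*exp(-2*t), -4*t^2*exp(-2*t) - 2*t*exp(-2*t) + exp(-2*t), -t^2*exp(-2*t) + t*exp(-2*t)]
  [-2*t^2*exp(-2*t), 4*t^2*exp(-2*t) - 2*t*exp(-2*t), t^2*exp(-2*t) - 2*t*exp(-2*t) + exp(-2*t)]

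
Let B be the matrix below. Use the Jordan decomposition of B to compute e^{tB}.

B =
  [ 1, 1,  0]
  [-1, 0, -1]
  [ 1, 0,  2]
e^{tB} =
  [-t^2*exp(t)/2 + exp(t), -t^2*exp(t)/2 + t*exp(t), -t^2*exp(t)/2]
  [-t*exp(t), -t*exp(t) + exp(t), -t*exp(t)]
  [t^2*exp(t)/2 + t*exp(t), t^2*exp(t)/2, t^2*exp(t)/2 + t*exp(t) + exp(t)]

Strategy: write B = P · J · P⁻¹ where J is a Jordan canonical form, so e^{tB} = P · e^{tJ} · P⁻¹, and e^{tJ} can be computed block-by-block.

B has Jordan form
J =
  [1, 1, 0]
  [0, 1, 1]
  [0, 0, 1]
(up to reordering of blocks).

Per-block formulas:
  For a 3×3 Jordan block J_3(1): exp(t · J_3(1)) = e^(1t)·(I + t·N + (t^2/2)·N^2), where N is the 3×3 nilpotent shift.

After assembling e^{tJ} and conjugating by P, we get:

e^{tB} =
  [-t^2*exp(t)/2 + exp(t), -t^2*exp(t)/2 + t*exp(t), -t^2*exp(t)/2]
  [-t*exp(t), -t*exp(t) + exp(t), -t*exp(t)]
  [t^2*exp(t)/2 + t*exp(t), t^2*exp(t)/2, t^2*exp(t)/2 + t*exp(t) + exp(t)]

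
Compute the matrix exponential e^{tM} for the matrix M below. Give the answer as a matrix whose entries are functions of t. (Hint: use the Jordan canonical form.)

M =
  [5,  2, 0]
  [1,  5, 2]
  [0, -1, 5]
e^{tM} =
  [t^2*exp(5*t) + exp(5*t), 2*t*exp(5*t), 2*t^2*exp(5*t)]
  [t*exp(5*t), exp(5*t), 2*t*exp(5*t)]
  [-t^2*exp(5*t)/2, -t*exp(5*t), -t^2*exp(5*t) + exp(5*t)]

Strategy: write M = P · J · P⁻¹ where J is a Jordan canonical form, so e^{tM} = P · e^{tJ} · P⁻¹, and e^{tJ} can be computed block-by-block.

M has Jordan form
J =
  [5, 1, 0]
  [0, 5, 1]
  [0, 0, 5]
(up to reordering of blocks).

Per-block formulas:
  For a 3×3 Jordan block J_3(5): exp(t · J_3(5)) = e^(5t)·(I + t·N + (t^2/2)·N^2), where N is the 3×3 nilpotent shift.

After assembling e^{tJ} and conjugating by P, we get:

e^{tM} =
  [t^2*exp(5*t) + exp(5*t), 2*t*exp(5*t), 2*t^2*exp(5*t)]
  [t*exp(5*t), exp(5*t), 2*t*exp(5*t)]
  [-t^2*exp(5*t)/2, -t*exp(5*t), -t^2*exp(5*t) + exp(5*t)]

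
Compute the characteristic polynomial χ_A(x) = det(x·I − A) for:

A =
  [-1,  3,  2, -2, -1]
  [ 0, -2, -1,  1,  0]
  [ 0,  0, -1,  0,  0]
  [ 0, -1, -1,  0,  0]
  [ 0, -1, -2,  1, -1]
x^5 + 5*x^4 + 10*x^3 + 10*x^2 + 5*x + 1

Expanding det(x·I − A) (e.g. by cofactor expansion or by noting that A is similar to its Jordan form J, which has the same characteristic polynomial as A) gives
  χ_A(x) = x^5 + 5*x^4 + 10*x^3 + 10*x^2 + 5*x + 1
which factors as (x + 1)^5. The eigenvalues (with algebraic multiplicities) are λ = -1 with multiplicity 5.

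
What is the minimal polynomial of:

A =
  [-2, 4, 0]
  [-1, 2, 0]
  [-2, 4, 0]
x^2

The characteristic polynomial is χ_A(x) = x^3, so the eigenvalues are known. The minimal polynomial is
  m_A(x) = Π_λ (x − λ)^{k_λ}
where k_λ is the size of the *largest* Jordan block for λ (equivalently, the smallest k with (A − λI)^k v = 0 for every generalised eigenvector v of λ).

  λ = 0: largest Jordan block has size 2, contributing (x − 0)^2

So m_A(x) = x^2 = x^2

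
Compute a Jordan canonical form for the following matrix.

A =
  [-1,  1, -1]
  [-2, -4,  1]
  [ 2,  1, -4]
J_2(-3) ⊕ J_1(-3)

The characteristic polynomial is
  det(x·I − A) = x^3 + 9*x^2 + 27*x + 27 = (x + 3)^3

Eigenvalues and multiplicities (the geometric multiplicity of λ is n − rank(A − λI), which equals the number of Jordan blocks for λ):
  λ = -3: algebraic multiplicity = 3, geometric multiplicity = 2

Determining the block sizes for each eigenvalue:
  λ = -3: 2 blocks summing to 3 forces exactly one block of size 2 and the rest size 1 → block sizes [2, 1]

Assembling the blocks gives a Jordan form
J =
  [-3,  1,  0]
  [ 0, -3,  0]
  [ 0,  0, -3]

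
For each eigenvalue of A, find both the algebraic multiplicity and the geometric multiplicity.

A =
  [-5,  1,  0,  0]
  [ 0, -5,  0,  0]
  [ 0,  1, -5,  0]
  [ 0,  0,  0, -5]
λ = -5: alg = 4, geom = 3

Step 1 — factor the characteristic polynomial to read off the algebraic multiplicities:
  χ_A(x) = (x + 5)^4

Step 2 — compute geometric multiplicities via the rank-nullity identity g(λ) = n − rank(A − λI):
  rank(A − (-5)·I) = 1, so dim ker(A − (-5)·I) = n − 1 = 3

Summary:
  λ = -5: algebraic multiplicity = 4, geometric multiplicity = 3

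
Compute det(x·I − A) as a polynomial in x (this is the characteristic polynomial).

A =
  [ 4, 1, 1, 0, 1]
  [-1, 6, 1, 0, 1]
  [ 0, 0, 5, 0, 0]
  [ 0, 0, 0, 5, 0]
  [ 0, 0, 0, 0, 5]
x^5 - 25*x^4 + 250*x^3 - 1250*x^2 + 3125*x - 3125

Expanding det(x·I − A) (e.g. by cofactor expansion or by noting that A is similar to its Jordan form J, which has the same characteristic polynomial as A) gives
  χ_A(x) = x^5 - 25*x^4 + 250*x^3 - 1250*x^2 + 3125*x - 3125
which factors as (x - 5)^5. The eigenvalues (with algebraic multiplicities) are λ = 5 with multiplicity 5.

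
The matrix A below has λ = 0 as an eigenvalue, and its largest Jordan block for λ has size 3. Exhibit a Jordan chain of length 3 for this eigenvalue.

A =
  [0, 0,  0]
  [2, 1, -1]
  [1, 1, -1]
A Jordan chain for λ = 0 of length 3:
v_1 = (0, 1, 1)ᵀ
v_2 = (0, 2, 1)ᵀ
v_3 = (1, 0, 0)ᵀ

Let N = A − (0)·I. We want v_3 with N^3 v_3 = 0 but N^2 v_3 ≠ 0; then v_{j-1} := N · v_j for j = 3, …, 2.

Pick v_3 = (1, 0, 0)ᵀ.
Then v_2 = N · v_3 = (0, 2, 1)ᵀ.
Then v_1 = N · v_2 = (0, 1, 1)ᵀ.

Sanity check: (A − (0)·I) v_1 = (0, 0, 0)ᵀ = 0. ✓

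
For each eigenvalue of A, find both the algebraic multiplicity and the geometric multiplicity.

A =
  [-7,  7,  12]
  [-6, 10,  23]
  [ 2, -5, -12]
λ = -3: alg = 3, geom = 1

Step 1 — factor the characteristic polynomial to read off the algebraic multiplicities:
  χ_A(x) = (x + 3)^3

Step 2 — compute geometric multiplicities via the rank-nullity identity g(λ) = n − rank(A − λI):
  rank(A − (-3)·I) = 2, so dim ker(A − (-3)·I) = n − 2 = 1

Summary:
  λ = -3: algebraic multiplicity = 3, geometric multiplicity = 1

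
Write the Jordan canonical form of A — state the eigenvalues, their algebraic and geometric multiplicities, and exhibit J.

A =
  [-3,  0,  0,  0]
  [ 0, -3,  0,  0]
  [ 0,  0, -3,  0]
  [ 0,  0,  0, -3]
J_1(-3) ⊕ J_1(-3) ⊕ J_1(-3) ⊕ J_1(-3)

The characteristic polynomial is
  det(x·I − A) = x^4 + 12*x^3 + 54*x^2 + 108*x + 81 = (x + 3)^4

Eigenvalues and multiplicities (the geometric multiplicity of λ is n − rank(A − λI), which equals the number of Jordan blocks for λ):
  λ = -3: algebraic multiplicity = 4, geometric multiplicity = 4

Determining the block sizes for each eigenvalue:
  λ = -3: gm = am = 4, so every block has size 1 → block sizes [1, 1, 1, 1]

Assembling the blocks gives a Jordan form
J =
  [-3,  0,  0,  0]
  [ 0, -3,  0,  0]
  [ 0,  0, -3,  0]
  [ 0,  0,  0, -3]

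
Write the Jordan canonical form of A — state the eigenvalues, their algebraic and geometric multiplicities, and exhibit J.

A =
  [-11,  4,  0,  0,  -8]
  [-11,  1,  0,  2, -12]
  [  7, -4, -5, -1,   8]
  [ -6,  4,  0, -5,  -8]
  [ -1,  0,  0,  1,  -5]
J_2(-5) ⊕ J_2(-5) ⊕ J_1(-5)

The characteristic polynomial is
  det(x·I − A) = x^5 + 25*x^4 + 250*x^3 + 1250*x^2 + 3125*x + 3125 = (x + 5)^5

Eigenvalues and multiplicities (the geometric multiplicity of λ is n − rank(A − λI), which equals the number of Jordan blocks for λ):
  λ = -5: algebraic multiplicity = 5, geometric multiplicity = 3

Determining the block sizes for each eigenvalue:
  λ = -5: with am = 5 and gm = 3, the partition is not yet determined (e.g. several partitions of 5 into 3 parts exist). Let N = A − (-5)·I. Computing rank(N^1) = 2, rank(N^2) = 0; the number of blocks of size ≥ j is rank(N^{j−1}) − rank(N^j), giving [3, 2]. So we have 2 block(s) of size 2, 1 block(s) of size 1 → block sizes [2, 2, 1]

Assembling the blocks gives a Jordan form
J =
  [-5,  1,  0,  0,  0]
  [ 0, -5,  0,  0,  0]
  [ 0,  0, -5,  1,  0]
  [ 0,  0,  0, -5,  0]
  [ 0,  0,  0,  0, -5]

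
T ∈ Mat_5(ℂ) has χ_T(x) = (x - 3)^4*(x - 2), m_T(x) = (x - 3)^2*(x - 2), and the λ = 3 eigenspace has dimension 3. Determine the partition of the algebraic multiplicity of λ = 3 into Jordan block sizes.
Block sizes for λ = 3: [2, 1, 1]

Step 1 — from the characteristic polynomial, algebraic multiplicity of λ = 3 is 4. From dim ker(T − (3)·I) = 3, there are exactly 3 Jordan blocks for λ = 3.
Step 2 — from the minimal polynomial, the factor (x − 3)^2 tells us the largest block for λ = 3 has size 2.
Step 3 — with total size 4, 3 blocks, and largest block 2, the block sizes (in nonincreasing order) are [2, 1, 1].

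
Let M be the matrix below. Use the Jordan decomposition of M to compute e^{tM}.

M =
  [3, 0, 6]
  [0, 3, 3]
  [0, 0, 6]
e^{tM} =
  [exp(3*t), 0, 2*exp(6*t) - 2*exp(3*t)]
  [0, exp(3*t), exp(6*t) - exp(3*t)]
  [0, 0, exp(6*t)]

Strategy: write M = P · J · P⁻¹ where J is a Jordan canonical form, so e^{tM} = P · e^{tJ} · P⁻¹, and e^{tJ} can be computed block-by-block.

M has Jordan form
J =
  [3, 0, 0]
  [0, 3, 0]
  [0, 0, 6]
(up to reordering of blocks).

Per-block formulas:
  For a 1×1 block at λ = 3: exp(t · [3]) = [e^(3t)].
  For a 1×1 block at λ = 6: exp(t · [6]) = [e^(6t)].

After assembling e^{tJ} and conjugating by P, we get:

e^{tM} =
  [exp(3*t), 0, 2*exp(6*t) - 2*exp(3*t)]
  [0, exp(3*t), exp(6*t) - exp(3*t)]
  [0, 0, exp(6*t)]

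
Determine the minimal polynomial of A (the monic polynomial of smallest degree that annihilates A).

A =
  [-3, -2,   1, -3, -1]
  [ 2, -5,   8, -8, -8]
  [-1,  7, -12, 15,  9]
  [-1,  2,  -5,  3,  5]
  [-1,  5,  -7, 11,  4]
x^4 + 10*x^3 + 37*x^2 + 60*x + 36

The characteristic polynomial is χ_A(x) = (x + 2)^2*(x + 3)^3, so the eigenvalues are known. The minimal polynomial is
  m_A(x) = Π_λ (x − λ)^{k_λ}
where k_λ is the size of the *largest* Jordan block for λ (equivalently, the smallest k with (A − λI)^k v = 0 for every generalised eigenvector v of λ).

  λ = -3: largest Jordan block has size 2, contributing (x + 3)^2
  λ = -2: largest Jordan block has size 2, contributing (x + 2)^2

So m_A(x) = (x + 2)^2*(x + 3)^2 = x^4 + 10*x^3 + 37*x^2 + 60*x + 36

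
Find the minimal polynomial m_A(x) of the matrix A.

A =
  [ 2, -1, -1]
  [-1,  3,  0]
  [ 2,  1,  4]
x^3 - 9*x^2 + 27*x - 27

The characteristic polynomial is χ_A(x) = (x - 3)^3, so the eigenvalues are known. The minimal polynomial is
  m_A(x) = Π_λ (x − λ)^{k_λ}
where k_λ is the size of the *largest* Jordan block for λ (equivalently, the smallest k with (A − λI)^k v = 0 for every generalised eigenvector v of λ).

  λ = 3: largest Jordan block has size 3, contributing (x − 3)^3

So m_A(x) = (x - 3)^3 = x^3 - 9*x^2 + 27*x - 27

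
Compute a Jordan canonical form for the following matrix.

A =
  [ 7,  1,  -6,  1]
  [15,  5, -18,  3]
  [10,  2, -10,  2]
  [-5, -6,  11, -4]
J_2(-3) ⊕ J_1(2) ⊕ J_1(2)

The characteristic polynomial is
  det(x·I − A) = x^4 + 2*x^3 - 11*x^2 - 12*x + 36 = (x - 2)^2*(x + 3)^2

Eigenvalues and multiplicities (the geometric multiplicity of λ is n − rank(A − λI), which equals the number of Jordan blocks for λ):
  λ = -3: algebraic multiplicity = 2, geometric multiplicity = 1
  λ = 2: algebraic multiplicity = 2, geometric multiplicity = 2

Determining the block sizes for each eigenvalue:
  λ = -3: one block (gm = 1), so the single block has size am = 2 → block sizes [2]
  λ = 2: gm = am = 2, so every block has size 1 → block sizes [1, 1]

Assembling the blocks gives a Jordan form
J =
  [-3,  1, 0, 0]
  [ 0, -3, 0, 0]
  [ 0,  0, 2, 0]
  [ 0,  0, 0, 2]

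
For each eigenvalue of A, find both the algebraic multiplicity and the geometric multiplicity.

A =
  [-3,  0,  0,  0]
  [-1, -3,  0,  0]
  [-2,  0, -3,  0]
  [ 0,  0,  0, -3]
λ = -3: alg = 4, geom = 3

Step 1 — factor the characteristic polynomial to read off the algebraic multiplicities:
  χ_A(x) = (x + 3)^4

Step 2 — compute geometric multiplicities via the rank-nullity identity g(λ) = n − rank(A − λI):
  rank(A − (-3)·I) = 1, so dim ker(A − (-3)·I) = n − 1 = 3

Summary:
  λ = -3: algebraic multiplicity = 4, geometric multiplicity = 3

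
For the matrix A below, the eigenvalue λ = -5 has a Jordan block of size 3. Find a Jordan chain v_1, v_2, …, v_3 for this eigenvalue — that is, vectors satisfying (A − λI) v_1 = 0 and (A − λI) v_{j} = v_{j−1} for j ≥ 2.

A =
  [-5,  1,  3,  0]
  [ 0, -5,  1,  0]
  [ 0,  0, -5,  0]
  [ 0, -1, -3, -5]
A Jordan chain for λ = -5 of length 3:
v_1 = (1, 0, 0, -1)ᵀ
v_2 = (3, 1, 0, -3)ᵀ
v_3 = (0, 0, 1, 0)ᵀ

Let N = A − (-5)·I. We want v_3 with N^3 v_3 = 0 but N^2 v_3 ≠ 0; then v_{j-1} := N · v_j for j = 3, …, 2.

Pick v_3 = (0, 0, 1, 0)ᵀ.
Then v_2 = N · v_3 = (3, 1, 0, -3)ᵀ.
Then v_1 = N · v_2 = (1, 0, 0, -1)ᵀ.

Sanity check: (A − (-5)·I) v_1 = (0, 0, 0, 0)ᵀ = 0. ✓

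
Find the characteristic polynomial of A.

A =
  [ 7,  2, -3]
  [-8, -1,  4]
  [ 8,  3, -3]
x^3 - 3*x^2 + 3*x - 1

Expanding det(x·I − A) (e.g. by cofactor expansion or by noting that A is similar to its Jordan form J, which has the same characteristic polynomial as A) gives
  χ_A(x) = x^3 - 3*x^2 + 3*x - 1
which factors as (x - 1)^3. The eigenvalues (with algebraic multiplicities) are λ = 1 with multiplicity 3.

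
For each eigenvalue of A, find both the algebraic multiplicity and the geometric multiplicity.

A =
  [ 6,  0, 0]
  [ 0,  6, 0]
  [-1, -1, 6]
λ = 6: alg = 3, geom = 2

Step 1 — factor the characteristic polynomial to read off the algebraic multiplicities:
  χ_A(x) = (x - 6)^3

Step 2 — compute geometric multiplicities via the rank-nullity identity g(λ) = n − rank(A − λI):
  rank(A − (6)·I) = 1, so dim ker(A − (6)·I) = n − 1 = 2

Summary:
  λ = 6: algebraic multiplicity = 3, geometric multiplicity = 2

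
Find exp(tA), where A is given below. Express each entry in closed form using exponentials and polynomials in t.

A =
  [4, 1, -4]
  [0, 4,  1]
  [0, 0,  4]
e^{tA} =
  [exp(4*t), t*exp(4*t), t^2*exp(4*t)/2 - 4*t*exp(4*t)]
  [0, exp(4*t), t*exp(4*t)]
  [0, 0, exp(4*t)]

Strategy: write A = P · J · P⁻¹ where J is a Jordan canonical form, so e^{tA} = P · e^{tJ} · P⁻¹, and e^{tJ} can be computed block-by-block.

A has Jordan form
J =
  [4, 1, 0]
  [0, 4, 1]
  [0, 0, 4]
(up to reordering of blocks).

Per-block formulas:
  For a 3×3 Jordan block J_3(4): exp(t · J_3(4)) = e^(4t)·(I + t·N + (t^2/2)·N^2), where N is the 3×3 nilpotent shift.

After assembling e^{tJ} and conjugating by P, we get:

e^{tA} =
  [exp(4*t), t*exp(4*t), t^2*exp(4*t)/2 - 4*t*exp(4*t)]
  [0, exp(4*t), t*exp(4*t)]
  [0, 0, exp(4*t)]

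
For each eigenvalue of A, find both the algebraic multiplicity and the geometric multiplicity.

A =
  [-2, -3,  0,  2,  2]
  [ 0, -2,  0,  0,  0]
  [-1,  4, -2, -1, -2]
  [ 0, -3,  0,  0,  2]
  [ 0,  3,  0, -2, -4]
λ = -2: alg = 5, geom = 3

Step 1 — factor the characteristic polynomial to read off the algebraic multiplicities:
  χ_A(x) = (x + 2)^5

Step 2 — compute geometric multiplicities via the rank-nullity identity g(λ) = n − rank(A − λI):
  rank(A − (-2)·I) = 2, so dim ker(A − (-2)·I) = n − 2 = 3

Summary:
  λ = -2: algebraic multiplicity = 5, geometric multiplicity = 3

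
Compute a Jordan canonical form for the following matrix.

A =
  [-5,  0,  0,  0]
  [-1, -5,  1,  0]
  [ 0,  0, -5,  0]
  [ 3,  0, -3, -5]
J_2(-5) ⊕ J_1(-5) ⊕ J_1(-5)

The characteristic polynomial is
  det(x·I − A) = x^4 + 20*x^3 + 150*x^2 + 500*x + 625 = (x + 5)^4

Eigenvalues and multiplicities (the geometric multiplicity of λ is n − rank(A − λI), which equals the number of Jordan blocks for λ):
  λ = -5: algebraic multiplicity = 4, geometric multiplicity = 3

Determining the block sizes for each eigenvalue:
  λ = -5: 3 blocks summing to 4 forces exactly one block of size 2 and the rest size 1 → block sizes [2, 1, 1]

Assembling the blocks gives a Jordan form
J =
  [-5,  1,  0,  0]
  [ 0, -5,  0,  0]
  [ 0,  0, -5,  0]
  [ 0,  0,  0, -5]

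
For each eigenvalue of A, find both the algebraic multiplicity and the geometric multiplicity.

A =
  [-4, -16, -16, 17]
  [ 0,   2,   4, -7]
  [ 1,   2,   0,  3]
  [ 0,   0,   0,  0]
λ = -2: alg = 1, geom = 1; λ = 0: alg = 3, geom = 1

Step 1 — factor the characteristic polynomial to read off the algebraic multiplicities:
  χ_A(x) = x^3*(x + 2)

Step 2 — compute geometric multiplicities via the rank-nullity identity g(λ) = n − rank(A − λI):
  rank(A − (-2)·I) = 3, so dim ker(A − (-2)·I) = n − 3 = 1
  rank(A − (0)·I) = 3, so dim ker(A − (0)·I) = n − 3 = 1

Summary:
  λ = -2: algebraic multiplicity = 1, geometric multiplicity = 1
  λ = 0: algebraic multiplicity = 3, geometric multiplicity = 1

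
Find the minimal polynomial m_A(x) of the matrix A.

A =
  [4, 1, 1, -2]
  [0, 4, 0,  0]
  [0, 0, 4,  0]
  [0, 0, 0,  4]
x^2 - 8*x + 16

The characteristic polynomial is χ_A(x) = (x - 4)^4, so the eigenvalues are known. The minimal polynomial is
  m_A(x) = Π_λ (x − λ)^{k_λ}
where k_λ is the size of the *largest* Jordan block for λ (equivalently, the smallest k with (A − λI)^k v = 0 for every generalised eigenvector v of λ).

  λ = 4: largest Jordan block has size 2, contributing (x − 4)^2

So m_A(x) = (x - 4)^2 = x^2 - 8*x + 16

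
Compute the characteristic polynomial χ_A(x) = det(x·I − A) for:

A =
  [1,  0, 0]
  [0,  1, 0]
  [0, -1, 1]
x^3 - 3*x^2 + 3*x - 1

Expanding det(x·I − A) (e.g. by cofactor expansion or by noting that A is similar to its Jordan form J, which has the same characteristic polynomial as A) gives
  χ_A(x) = x^3 - 3*x^2 + 3*x - 1
which factors as (x - 1)^3. The eigenvalues (with algebraic multiplicities) are λ = 1 with multiplicity 3.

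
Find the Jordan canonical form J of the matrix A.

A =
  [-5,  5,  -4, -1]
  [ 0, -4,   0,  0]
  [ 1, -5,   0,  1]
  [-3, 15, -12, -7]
J_2(-4) ⊕ J_1(-4) ⊕ J_1(-4)

The characteristic polynomial is
  det(x·I − A) = x^4 + 16*x^3 + 96*x^2 + 256*x + 256 = (x + 4)^4

Eigenvalues and multiplicities (the geometric multiplicity of λ is n − rank(A − λI), which equals the number of Jordan blocks for λ):
  λ = -4: algebraic multiplicity = 4, geometric multiplicity = 3

Determining the block sizes for each eigenvalue:
  λ = -4: 3 blocks summing to 4 forces exactly one block of size 2 and the rest size 1 → block sizes [2, 1, 1]

Assembling the blocks gives a Jordan form
J =
  [-4,  1,  0,  0]
  [ 0, -4,  0,  0]
  [ 0,  0, -4,  0]
  [ 0,  0,  0, -4]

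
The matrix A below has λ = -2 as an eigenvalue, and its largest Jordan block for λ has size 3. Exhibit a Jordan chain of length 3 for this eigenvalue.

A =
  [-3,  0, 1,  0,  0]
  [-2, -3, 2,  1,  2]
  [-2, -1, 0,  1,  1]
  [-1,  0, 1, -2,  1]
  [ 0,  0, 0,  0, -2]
A Jordan chain for λ = -2 of length 3:
v_1 = (-1, -1, -1, -1, 0)ᵀ
v_2 = (-1, -2, -2, -1, 0)ᵀ
v_3 = (1, 0, 0, 0, 0)ᵀ

Let N = A − (-2)·I. We want v_3 with N^3 v_3 = 0 but N^2 v_3 ≠ 0; then v_{j-1} := N · v_j for j = 3, …, 2.

Pick v_3 = (1, 0, 0, 0, 0)ᵀ.
Then v_2 = N · v_3 = (-1, -2, -2, -1, 0)ᵀ.
Then v_1 = N · v_2 = (-1, -1, -1, -1, 0)ᵀ.

Sanity check: (A − (-2)·I) v_1 = (0, 0, 0, 0, 0)ᵀ = 0. ✓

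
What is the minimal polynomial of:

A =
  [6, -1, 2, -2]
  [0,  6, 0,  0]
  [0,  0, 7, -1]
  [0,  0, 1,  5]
x^2 - 12*x + 36

The characteristic polynomial is χ_A(x) = (x - 6)^4, so the eigenvalues are known. The minimal polynomial is
  m_A(x) = Π_λ (x − λ)^{k_λ}
where k_λ is the size of the *largest* Jordan block for λ (equivalently, the smallest k with (A − λI)^k v = 0 for every generalised eigenvector v of λ).

  λ = 6: largest Jordan block has size 2, contributing (x − 6)^2

So m_A(x) = (x - 6)^2 = x^2 - 12*x + 36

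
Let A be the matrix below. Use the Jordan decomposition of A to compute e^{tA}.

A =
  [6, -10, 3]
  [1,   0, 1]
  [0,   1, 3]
e^{tA} =
  [-t^2*exp(3*t)/2 + 3*t*exp(3*t) + exp(3*t), 3*t^2*exp(3*t)/2 - 10*t*exp(3*t), -t^2*exp(3*t)/2 + 3*t*exp(3*t)]
  [t*exp(3*t), -3*t*exp(3*t) + exp(3*t), t*exp(3*t)]
  [t^2*exp(3*t)/2, -3*t^2*exp(3*t)/2 + t*exp(3*t), t^2*exp(3*t)/2 + exp(3*t)]

Strategy: write A = P · J · P⁻¹ where J is a Jordan canonical form, so e^{tA} = P · e^{tJ} · P⁻¹, and e^{tJ} can be computed block-by-block.

A has Jordan form
J =
  [3, 1, 0]
  [0, 3, 1]
  [0, 0, 3]
(up to reordering of blocks).

Per-block formulas:
  For a 3×3 Jordan block J_3(3): exp(t · J_3(3)) = e^(3t)·(I + t·N + (t^2/2)·N^2), where N is the 3×3 nilpotent shift.

After assembling e^{tJ} and conjugating by P, we get:

e^{tA} =
  [-t^2*exp(3*t)/2 + 3*t*exp(3*t) + exp(3*t), 3*t^2*exp(3*t)/2 - 10*t*exp(3*t), -t^2*exp(3*t)/2 + 3*t*exp(3*t)]
  [t*exp(3*t), -3*t*exp(3*t) + exp(3*t), t*exp(3*t)]
  [t^2*exp(3*t)/2, -3*t^2*exp(3*t)/2 + t*exp(3*t), t^2*exp(3*t)/2 + exp(3*t)]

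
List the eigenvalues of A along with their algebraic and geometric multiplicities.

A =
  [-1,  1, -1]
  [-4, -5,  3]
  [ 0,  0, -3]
λ = -3: alg = 3, geom = 1

Step 1 — factor the characteristic polynomial to read off the algebraic multiplicities:
  χ_A(x) = (x + 3)^3

Step 2 — compute geometric multiplicities via the rank-nullity identity g(λ) = n − rank(A − λI):
  rank(A − (-3)·I) = 2, so dim ker(A − (-3)·I) = n − 2 = 1

Summary:
  λ = -3: algebraic multiplicity = 3, geometric multiplicity = 1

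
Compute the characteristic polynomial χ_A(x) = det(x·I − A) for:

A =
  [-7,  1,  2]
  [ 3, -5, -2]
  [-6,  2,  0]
x^3 + 12*x^2 + 48*x + 64

Expanding det(x·I − A) (e.g. by cofactor expansion or by noting that A is similar to its Jordan form J, which has the same characteristic polynomial as A) gives
  χ_A(x) = x^3 + 12*x^2 + 48*x + 64
which factors as (x + 4)^3. The eigenvalues (with algebraic multiplicities) are λ = -4 with multiplicity 3.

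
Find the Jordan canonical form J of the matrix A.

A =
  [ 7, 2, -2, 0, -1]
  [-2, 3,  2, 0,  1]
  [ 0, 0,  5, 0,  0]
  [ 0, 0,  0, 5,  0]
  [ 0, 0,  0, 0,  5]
J_2(5) ⊕ J_1(5) ⊕ J_1(5) ⊕ J_1(5)

The characteristic polynomial is
  det(x·I − A) = x^5 - 25*x^4 + 250*x^3 - 1250*x^2 + 3125*x - 3125 = (x - 5)^5

Eigenvalues and multiplicities (the geometric multiplicity of λ is n − rank(A − λI), which equals the number of Jordan blocks for λ):
  λ = 5: algebraic multiplicity = 5, geometric multiplicity = 4

Determining the block sizes for each eigenvalue:
  λ = 5: 4 blocks summing to 5 forces exactly one block of size 2 and the rest size 1 → block sizes [2, 1, 1, 1]

Assembling the blocks gives a Jordan form
J =
  [5, 1, 0, 0, 0]
  [0, 5, 0, 0, 0]
  [0, 0, 5, 0, 0]
  [0, 0, 0, 5, 0]
  [0, 0, 0, 0, 5]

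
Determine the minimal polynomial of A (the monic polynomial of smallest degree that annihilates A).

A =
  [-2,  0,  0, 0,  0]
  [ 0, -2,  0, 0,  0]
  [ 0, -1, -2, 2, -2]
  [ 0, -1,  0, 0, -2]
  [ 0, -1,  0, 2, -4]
x^2 + 4*x + 4

The characteristic polynomial is χ_A(x) = (x + 2)^5, so the eigenvalues are known. The minimal polynomial is
  m_A(x) = Π_λ (x − λ)^{k_λ}
where k_λ is the size of the *largest* Jordan block for λ (equivalently, the smallest k with (A − λI)^k v = 0 for every generalised eigenvector v of λ).

  λ = -2: largest Jordan block has size 2, contributing (x + 2)^2

So m_A(x) = (x + 2)^2 = x^2 + 4*x + 4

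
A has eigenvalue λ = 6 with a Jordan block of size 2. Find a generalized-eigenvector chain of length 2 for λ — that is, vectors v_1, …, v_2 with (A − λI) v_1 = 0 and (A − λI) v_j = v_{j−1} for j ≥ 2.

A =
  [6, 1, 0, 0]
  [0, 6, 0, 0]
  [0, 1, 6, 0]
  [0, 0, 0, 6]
A Jordan chain for λ = 6 of length 2:
v_1 = (1, 0, 1, 0)ᵀ
v_2 = (0, 1, 0, 0)ᵀ

Let N = A − (6)·I. We want v_2 with N^2 v_2 = 0 but N^1 v_2 ≠ 0; then v_{j-1} := N · v_j for j = 2, …, 2.

Pick v_2 = (0, 1, 0, 0)ᵀ.
Then v_1 = N · v_2 = (1, 0, 1, 0)ᵀ.

Sanity check: (A − (6)·I) v_1 = (0, 0, 0, 0)ᵀ = 0. ✓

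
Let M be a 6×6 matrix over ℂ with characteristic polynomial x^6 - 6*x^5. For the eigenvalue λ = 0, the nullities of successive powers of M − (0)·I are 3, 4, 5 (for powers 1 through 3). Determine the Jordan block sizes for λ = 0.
Block sizes for λ = 0: [3, 1, 1]

From the dimensions of kernels of powers, the number of Jordan blocks of size at least j is d_j − d_{j−1} where d_j = dim ker(N^j) (with d_0 = 0). Computing the differences gives [3, 1, 1].
The number of blocks of size exactly k is (#blocks of size ≥ k) − (#blocks of size ≥ k + 1), so the partition is: 2 block(s) of size 1, 1 block(s) of size 3.
In nonincreasing order the block sizes are [3, 1, 1].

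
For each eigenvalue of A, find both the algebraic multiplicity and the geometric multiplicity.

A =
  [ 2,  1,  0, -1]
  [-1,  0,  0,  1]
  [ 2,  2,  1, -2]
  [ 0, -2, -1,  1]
λ = 1: alg = 4, geom = 2

Step 1 — factor the characteristic polynomial to read off the algebraic multiplicities:
  χ_A(x) = (x - 1)^4

Step 2 — compute geometric multiplicities via the rank-nullity identity g(λ) = n − rank(A − λI):
  rank(A − (1)·I) = 2, so dim ker(A − (1)·I) = n − 2 = 2

Summary:
  λ = 1: algebraic multiplicity = 4, geometric multiplicity = 2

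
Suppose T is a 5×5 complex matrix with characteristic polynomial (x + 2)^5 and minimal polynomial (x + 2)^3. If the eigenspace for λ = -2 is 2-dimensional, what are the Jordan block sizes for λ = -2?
Block sizes for λ = -2: [3, 2]

Step 1 — from the characteristic polynomial, algebraic multiplicity of λ = -2 is 5. From dim ker(T − (-2)·I) = 2, there are exactly 2 Jordan blocks for λ = -2.
Step 2 — from the minimal polynomial, the factor (x + 2)^3 tells us the largest block for λ = -2 has size 3.
Step 3 — with total size 5, 2 blocks, and largest block 3, the block sizes (in nonincreasing order) are [3, 2].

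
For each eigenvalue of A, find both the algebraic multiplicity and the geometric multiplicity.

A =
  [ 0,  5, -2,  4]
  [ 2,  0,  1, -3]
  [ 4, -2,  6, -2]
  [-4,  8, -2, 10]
λ = 4: alg = 4, geom = 2

Step 1 — factor the characteristic polynomial to read off the algebraic multiplicities:
  χ_A(x) = (x - 4)^4

Step 2 — compute geometric multiplicities via the rank-nullity identity g(λ) = n − rank(A − λI):
  rank(A − (4)·I) = 2, so dim ker(A − (4)·I) = n − 2 = 2

Summary:
  λ = 4: algebraic multiplicity = 4, geometric multiplicity = 2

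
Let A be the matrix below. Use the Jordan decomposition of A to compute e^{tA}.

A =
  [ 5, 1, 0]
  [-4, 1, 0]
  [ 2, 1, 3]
e^{tA} =
  [2*t*exp(3*t) + exp(3*t), t*exp(3*t), 0]
  [-4*t*exp(3*t), -2*t*exp(3*t) + exp(3*t), 0]
  [2*t*exp(3*t), t*exp(3*t), exp(3*t)]

Strategy: write A = P · J · P⁻¹ where J is a Jordan canonical form, so e^{tA} = P · e^{tJ} · P⁻¹, and e^{tJ} can be computed block-by-block.

A has Jordan form
J =
  [3, 1, 0]
  [0, 3, 0]
  [0, 0, 3]
(up to reordering of blocks).

Per-block formulas:
  For a 1×1 block at λ = 3: exp(t · [3]) = [e^(3t)].
  For a 2×2 Jordan block J_2(3): exp(t · J_2(3)) = e^(3t)·(I + t·N), where N is the 2×2 nilpotent shift.

After assembling e^{tJ} and conjugating by P, we get:

e^{tA} =
  [2*t*exp(3*t) + exp(3*t), t*exp(3*t), 0]
  [-4*t*exp(3*t), -2*t*exp(3*t) + exp(3*t), 0]
  [2*t*exp(3*t), t*exp(3*t), exp(3*t)]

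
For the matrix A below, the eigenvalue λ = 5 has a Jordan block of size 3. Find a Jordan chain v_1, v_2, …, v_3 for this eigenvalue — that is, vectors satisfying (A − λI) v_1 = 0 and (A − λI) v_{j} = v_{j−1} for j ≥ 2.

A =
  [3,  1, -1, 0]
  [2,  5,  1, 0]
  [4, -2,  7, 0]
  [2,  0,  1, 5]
A Jordan chain for λ = 5 of length 3:
v_1 = (2, 0, -4, 0)ᵀ
v_2 = (-2, 2, 4, 2)ᵀ
v_3 = (1, 0, 0, 0)ᵀ

Let N = A − (5)·I. We want v_3 with N^3 v_3 = 0 but N^2 v_3 ≠ 0; then v_{j-1} := N · v_j for j = 3, …, 2.

Pick v_3 = (1, 0, 0, 0)ᵀ.
Then v_2 = N · v_3 = (-2, 2, 4, 2)ᵀ.
Then v_1 = N · v_2 = (2, 0, -4, 0)ᵀ.

Sanity check: (A − (5)·I) v_1 = (0, 0, 0, 0)ᵀ = 0. ✓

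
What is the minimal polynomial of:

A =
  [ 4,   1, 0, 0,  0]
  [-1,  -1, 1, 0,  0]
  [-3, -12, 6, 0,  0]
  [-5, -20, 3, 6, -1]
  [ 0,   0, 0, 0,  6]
x^5 - 21*x^4 + 171*x^3 - 675*x^2 + 1296*x - 972

The characteristic polynomial is χ_A(x) = (x - 6)^2*(x - 3)^3, so the eigenvalues are known. The minimal polynomial is
  m_A(x) = Π_λ (x − λ)^{k_λ}
where k_λ is the size of the *largest* Jordan block for λ (equivalently, the smallest k with (A − λI)^k v = 0 for every generalised eigenvector v of λ).

  λ = 3: largest Jordan block has size 3, contributing (x − 3)^3
  λ = 6: largest Jordan block has size 2, contributing (x − 6)^2

So m_A(x) = (x - 6)^2*(x - 3)^3 = x^5 - 21*x^4 + 171*x^3 - 675*x^2 + 1296*x - 972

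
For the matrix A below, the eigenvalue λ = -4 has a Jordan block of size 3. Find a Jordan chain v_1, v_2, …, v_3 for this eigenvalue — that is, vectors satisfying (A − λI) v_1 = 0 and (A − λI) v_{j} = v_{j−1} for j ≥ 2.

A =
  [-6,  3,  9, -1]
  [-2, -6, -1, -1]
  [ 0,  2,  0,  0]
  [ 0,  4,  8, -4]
A Jordan chain for λ = -4 of length 3:
v_1 = (-2, 8, -4, -8)ᵀ
v_2 = (-2, -2, 0, 0)ᵀ
v_3 = (1, 0, 0, 0)ᵀ

Let N = A − (-4)·I. We want v_3 with N^3 v_3 = 0 but N^2 v_3 ≠ 0; then v_{j-1} := N · v_j for j = 3, …, 2.

Pick v_3 = (1, 0, 0, 0)ᵀ.
Then v_2 = N · v_3 = (-2, -2, 0, 0)ᵀ.
Then v_1 = N · v_2 = (-2, 8, -4, -8)ᵀ.

Sanity check: (A − (-4)·I) v_1 = (0, 0, 0, 0)ᵀ = 0. ✓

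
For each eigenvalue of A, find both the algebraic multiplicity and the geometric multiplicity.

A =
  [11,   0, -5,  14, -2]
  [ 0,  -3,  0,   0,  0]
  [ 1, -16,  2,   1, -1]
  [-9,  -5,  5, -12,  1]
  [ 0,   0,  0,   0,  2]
λ = -3: alg = 2, geom = 1; λ = 2: alg = 3, geom = 1

Step 1 — factor the characteristic polynomial to read off the algebraic multiplicities:
  χ_A(x) = (x - 2)^3*(x + 3)^2

Step 2 — compute geometric multiplicities via the rank-nullity identity g(λ) = n − rank(A − λI):
  rank(A − (-3)·I) = 4, so dim ker(A − (-3)·I) = n − 4 = 1
  rank(A − (2)·I) = 4, so dim ker(A − (2)·I) = n − 4 = 1

Summary:
  λ = -3: algebraic multiplicity = 2, geometric multiplicity = 1
  λ = 2: algebraic multiplicity = 3, geometric multiplicity = 1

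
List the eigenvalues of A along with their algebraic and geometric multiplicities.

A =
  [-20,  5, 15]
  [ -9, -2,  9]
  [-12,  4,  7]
λ = -5: alg = 3, geom = 2

Step 1 — factor the characteristic polynomial to read off the algebraic multiplicities:
  χ_A(x) = (x + 5)^3

Step 2 — compute geometric multiplicities via the rank-nullity identity g(λ) = n − rank(A − λI):
  rank(A − (-5)·I) = 1, so dim ker(A − (-5)·I) = n − 1 = 2

Summary:
  λ = -5: algebraic multiplicity = 3, geometric multiplicity = 2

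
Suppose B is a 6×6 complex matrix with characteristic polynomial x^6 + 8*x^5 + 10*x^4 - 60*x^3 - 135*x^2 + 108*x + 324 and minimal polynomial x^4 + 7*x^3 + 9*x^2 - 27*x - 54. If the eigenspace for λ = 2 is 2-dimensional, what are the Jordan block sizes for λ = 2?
Block sizes for λ = 2: [1, 1]

Step 1 — from the characteristic polynomial, algebraic multiplicity of λ = 2 is 2. From dim ker(B − (2)·I) = 2, there are exactly 2 Jordan blocks for λ = 2.
Step 2 — from the minimal polynomial, the factor (x − 2) tells us the largest block for λ = 2 has size 1.
Step 3 — with total size 2, 2 blocks, and largest block 1, the block sizes (in nonincreasing order) are [1, 1].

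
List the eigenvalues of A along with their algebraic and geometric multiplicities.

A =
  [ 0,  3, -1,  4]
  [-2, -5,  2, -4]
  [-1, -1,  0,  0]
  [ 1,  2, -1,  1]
λ = -1: alg = 4, geom = 2

Step 1 — factor the characteristic polynomial to read off the algebraic multiplicities:
  χ_A(x) = (x + 1)^4

Step 2 — compute geometric multiplicities via the rank-nullity identity g(λ) = n − rank(A − λI):
  rank(A − (-1)·I) = 2, so dim ker(A − (-1)·I) = n − 2 = 2

Summary:
  λ = -1: algebraic multiplicity = 4, geometric multiplicity = 2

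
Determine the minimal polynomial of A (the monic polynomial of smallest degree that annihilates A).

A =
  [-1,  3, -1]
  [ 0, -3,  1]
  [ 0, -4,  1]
x^3 + 3*x^2 + 3*x + 1

The characteristic polynomial is χ_A(x) = (x + 1)^3, so the eigenvalues are known. The minimal polynomial is
  m_A(x) = Π_λ (x − λ)^{k_λ}
where k_λ is the size of the *largest* Jordan block for λ (equivalently, the smallest k with (A − λI)^k v = 0 for every generalised eigenvector v of λ).

  λ = -1: largest Jordan block has size 3, contributing (x + 1)^3

So m_A(x) = (x + 1)^3 = x^3 + 3*x^2 + 3*x + 1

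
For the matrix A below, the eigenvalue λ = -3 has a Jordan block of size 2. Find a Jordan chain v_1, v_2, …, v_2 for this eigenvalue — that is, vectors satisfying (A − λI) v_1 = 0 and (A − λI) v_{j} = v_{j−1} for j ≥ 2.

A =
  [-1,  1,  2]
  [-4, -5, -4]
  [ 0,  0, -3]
A Jordan chain for λ = -3 of length 2:
v_1 = (2, -4, 0)ᵀ
v_2 = (1, 0, 0)ᵀ

Let N = A − (-3)·I. We want v_2 with N^2 v_2 = 0 but N^1 v_2 ≠ 0; then v_{j-1} := N · v_j for j = 2, …, 2.

Pick v_2 = (1, 0, 0)ᵀ.
Then v_1 = N · v_2 = (2, -4, 0)ᵀ.

Sanity check: (A − (-3)·I) v_1 = (0, 0, 0)ᵀ = 0. ✓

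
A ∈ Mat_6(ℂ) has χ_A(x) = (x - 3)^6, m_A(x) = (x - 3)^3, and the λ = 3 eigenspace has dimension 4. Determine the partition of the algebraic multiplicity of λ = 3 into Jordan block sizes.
Block sizes for λ = 3: [3, 1, 1, 1]

Step 1 — from the characteristic polynomial, algebraic multiplicity of λ = 3 is 6. From dim ker(A − (3)·I) = 4, there are exactly 4 Jordan blocks for λ = 3.
Step 2 — from the minimal polynomial, the factor (x − 3)^3 tells us the largest block for λ = 3 has size 3.
Step 3 — with total size 6, 4 blocks, and largest block 3, the block sizes (in nonincreasing order) are [3, 1, 1, 1].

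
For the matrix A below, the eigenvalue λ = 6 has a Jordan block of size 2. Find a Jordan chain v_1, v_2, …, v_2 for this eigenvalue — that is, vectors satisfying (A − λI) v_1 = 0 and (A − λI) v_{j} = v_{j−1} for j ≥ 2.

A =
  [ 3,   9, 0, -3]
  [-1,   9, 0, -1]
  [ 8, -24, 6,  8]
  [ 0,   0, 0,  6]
A Jordan chain for λ = 6 of length 2:
v_1 = (-3, -1, 8, 0)ᵀ
v_2 = (1, 0, 0, 0)ᵀ

Let N = A − (6)·I. We want v_2 with N^2 v_2 = 0 but N^1 v_2 ≠ 0; then v_{j-1} := N · v_j for j = 2, …, 2.

Pick v_2 = (1, 0, 0, 0)ᵀ.
Then v_1 = N · v_2 = (-3, -1, 8, 0)ᵀ.

Sanity check: (A − (6)·I) v_1 = (0, 0, 0, 0)ᵀ = 0. ✓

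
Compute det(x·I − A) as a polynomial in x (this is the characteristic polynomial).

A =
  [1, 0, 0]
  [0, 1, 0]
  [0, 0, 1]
x^3 - 3*x^2 + 3*x - 1

Expanding det(x·I − A) (e.g. by cofactor expansion or by noting that A is similar to its Jordan form J, which has the same characteristic polynomial as A) gives
  χ_A(x) = x^3 - 3*x^2 + 3*x - 1
which factors as (x - 1)^3. The eigenvalues (with algebraic multiplicities) are λ = 1 with multiplicity 3.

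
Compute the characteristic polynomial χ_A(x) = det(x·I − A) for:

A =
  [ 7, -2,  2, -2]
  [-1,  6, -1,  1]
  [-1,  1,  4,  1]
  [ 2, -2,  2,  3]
x^4 - 20*x^3 + 150*x^2 - 500*x + 625

Expanding det(x·I − A) (e.g. by cofactor expansion or by noting that A is similar to its Jordan form J, which has the same characteristic polynomial as A) gives
  χ_A(x) = x^4 - 20*x^3 + 150*x^2 - 500*x + 625
which factors as (x - 5)^4. The eigenvalues (with algebraic multiplicities) are λ = 5 with multiplicity 4.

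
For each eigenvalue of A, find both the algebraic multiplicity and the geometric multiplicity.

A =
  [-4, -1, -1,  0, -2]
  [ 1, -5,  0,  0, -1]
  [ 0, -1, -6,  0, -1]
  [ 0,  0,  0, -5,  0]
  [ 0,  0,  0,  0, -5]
λ = -5: alg = 5, geom = 3

Step 1 — factor the characteristic polynomial to read off the algebraic multiplicities:
  χ_A(x) = (x + 5)^5

Step 2 — compute geometric multiplicities via the rank-nullity identity g(λ) = n − rank(A − λI):
  rank(A − (-5)·I) = 2, so dim ker(A − (-5)·I) = n − 2 = 3

Summary:
  λ = -5: algebraic multiplicity = 5, geometric multiplicity = 3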